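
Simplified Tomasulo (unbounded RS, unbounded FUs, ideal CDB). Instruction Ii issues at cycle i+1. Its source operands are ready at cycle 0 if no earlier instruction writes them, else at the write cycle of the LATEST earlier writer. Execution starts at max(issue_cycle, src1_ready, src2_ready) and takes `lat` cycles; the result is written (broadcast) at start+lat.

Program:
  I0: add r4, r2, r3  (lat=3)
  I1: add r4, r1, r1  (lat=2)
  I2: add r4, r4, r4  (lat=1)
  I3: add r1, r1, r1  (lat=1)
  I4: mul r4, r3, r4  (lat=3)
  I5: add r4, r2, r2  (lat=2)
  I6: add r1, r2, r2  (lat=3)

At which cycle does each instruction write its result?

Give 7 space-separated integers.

I0 add r4: issue@1 deps=(None,None) exec_start@1 write@4
I1 add r4: issue@2 deps=(None,None) exec_start@2 write@4
I2 add r4: issue@3 deps=(1,1) exec_start@4 write@5
I3 add r1: issue@4 deps=(None,None) exec_start@4 write@5
I4 mul r4: issue@5 deps=(None,2) exec_start@5 write@8
I5 add r4: issue@6 deps=(None,None) exec_start@6 write@8
I6 add r1: issue@7 deps=(None,None) exec_start@7 write@10

Answer: 4 4 5 5 8 8 10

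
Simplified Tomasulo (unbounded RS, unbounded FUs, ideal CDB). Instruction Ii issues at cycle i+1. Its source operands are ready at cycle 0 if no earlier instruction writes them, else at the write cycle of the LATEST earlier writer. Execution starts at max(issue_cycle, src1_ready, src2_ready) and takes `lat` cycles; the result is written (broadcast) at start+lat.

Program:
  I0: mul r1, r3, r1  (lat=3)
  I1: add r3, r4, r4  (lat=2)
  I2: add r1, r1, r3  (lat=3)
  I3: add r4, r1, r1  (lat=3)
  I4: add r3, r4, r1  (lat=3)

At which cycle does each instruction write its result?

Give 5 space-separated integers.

I0 mul r1: issue@1 deps=(None,None) exec_start@1 write@4
I1 add r3: issue@2 deps=(None,None) exec_start@2 write@4
I2 add r1: issue@3 deps=(0,1) exec_start@4 write@7
I3 add r4: issue@4 deps=(2,2) exec_start@7 write@10
I4 add r3: issue@5 deps=(3,2) exec_start@10 write@13

Answer: 4 4 7 10 13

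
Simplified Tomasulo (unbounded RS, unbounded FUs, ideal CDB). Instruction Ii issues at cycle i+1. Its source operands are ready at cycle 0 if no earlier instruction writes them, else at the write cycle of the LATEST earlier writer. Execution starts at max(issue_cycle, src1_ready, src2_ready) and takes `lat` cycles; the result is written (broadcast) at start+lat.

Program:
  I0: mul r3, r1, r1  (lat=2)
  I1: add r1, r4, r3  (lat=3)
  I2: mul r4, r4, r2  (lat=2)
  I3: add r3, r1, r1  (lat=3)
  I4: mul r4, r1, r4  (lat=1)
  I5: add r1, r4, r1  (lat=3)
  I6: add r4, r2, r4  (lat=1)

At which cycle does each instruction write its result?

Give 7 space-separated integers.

I0 mul r3: issue@1 deps=(None,None) exec_start@1 write@3
I1 add r1: issue@2 deps=(None,0) exec_start@3 write@6
I2 mul r4: issue@3 deps=(None,None) exec_start@3 write@5
I3 add r3: issue@4 deps=(1,1) exec_start@6 write@9
I4 mul r4: issue@5 deps=(1,2) exec_start@6 write@7
I5 add r1: issue@6 deps=(4,1) exec_start@7 write@10
I6 add r4: issue@7 deps=(None,4) exec_start@7 write@8

Answer: 3 6 5 9 7 10 8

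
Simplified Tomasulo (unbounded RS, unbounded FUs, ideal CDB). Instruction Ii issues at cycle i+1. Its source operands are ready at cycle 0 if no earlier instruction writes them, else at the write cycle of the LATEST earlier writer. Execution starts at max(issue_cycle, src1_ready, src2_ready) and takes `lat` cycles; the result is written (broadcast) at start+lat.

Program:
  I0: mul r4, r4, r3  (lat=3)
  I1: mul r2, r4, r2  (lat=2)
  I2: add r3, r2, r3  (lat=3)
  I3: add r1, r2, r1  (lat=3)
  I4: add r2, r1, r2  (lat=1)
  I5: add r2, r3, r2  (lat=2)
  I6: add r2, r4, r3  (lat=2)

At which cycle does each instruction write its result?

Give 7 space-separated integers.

Answer: 4 6 9 9 10 12 11

Derivation:
I0 mul r4: issue@1 deps=(None,None) exec_start@1 write@4
I1 mul r2: issue@2 deps=(0,None) exec_start@4 write@6
I2 add r3: issue@3 deps=(1,None) exec_start@6 write@9
I3 add r1: issue@4 deps=(1,None) exec_start@6 write@9
I4 add r2: issue@5 deps=(3,1) exec_start@9 write@10
I5 add r2: issue@6 deps=(2,4) exec_start@10 write@12
I6 add r2: issue@7 deps=(0,2) exec_start@9 write@11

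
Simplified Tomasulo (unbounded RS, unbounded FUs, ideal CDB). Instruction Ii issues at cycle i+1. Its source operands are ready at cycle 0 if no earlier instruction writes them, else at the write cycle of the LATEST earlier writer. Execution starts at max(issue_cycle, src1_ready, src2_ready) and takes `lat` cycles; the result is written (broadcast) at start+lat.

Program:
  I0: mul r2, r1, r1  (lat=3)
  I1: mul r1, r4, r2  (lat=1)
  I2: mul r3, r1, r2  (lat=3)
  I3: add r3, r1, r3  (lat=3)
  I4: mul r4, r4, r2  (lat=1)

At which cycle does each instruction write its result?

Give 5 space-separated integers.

I0 mul r2: issue@1 deps=(None,None) exec_start@1 write@4
I1 mul r1: issue@2 deps=(None,0) exec_start@4 write@5
I2 mul r3: issue@3 deps=(1,0) exec_start@5 write@8
I3 add r3: issue@4 deps=(1,2) exec_start@8 write@11
I4 mul r4: issue@5 deps=(None,0) exec_start@5 write@6

Answer: 4 5 8 11 6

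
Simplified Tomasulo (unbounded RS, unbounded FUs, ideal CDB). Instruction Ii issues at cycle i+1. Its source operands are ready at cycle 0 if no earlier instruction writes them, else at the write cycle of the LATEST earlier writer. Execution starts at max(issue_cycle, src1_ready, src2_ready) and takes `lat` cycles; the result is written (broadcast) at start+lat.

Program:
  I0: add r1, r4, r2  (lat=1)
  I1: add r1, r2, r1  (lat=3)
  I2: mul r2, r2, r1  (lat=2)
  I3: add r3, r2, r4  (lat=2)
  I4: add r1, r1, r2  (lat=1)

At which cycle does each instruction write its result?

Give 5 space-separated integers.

Answer: 2 5 7 9 8

Derivation:
I0 add r1: issue@1 deps=(None,None) exec_start@1 write@2
I1 add r1: issue@2 deps=(None,0) exec_start@2 write@5
I2 mul r2: issue@3 deps=(None,1) exec_start@5 write@7
I3 add r3: issue@4 deps=(2,None) exec_start@7 write@9
I4 add r1: issue@5 deps=(1,2) exec_start@7 write@8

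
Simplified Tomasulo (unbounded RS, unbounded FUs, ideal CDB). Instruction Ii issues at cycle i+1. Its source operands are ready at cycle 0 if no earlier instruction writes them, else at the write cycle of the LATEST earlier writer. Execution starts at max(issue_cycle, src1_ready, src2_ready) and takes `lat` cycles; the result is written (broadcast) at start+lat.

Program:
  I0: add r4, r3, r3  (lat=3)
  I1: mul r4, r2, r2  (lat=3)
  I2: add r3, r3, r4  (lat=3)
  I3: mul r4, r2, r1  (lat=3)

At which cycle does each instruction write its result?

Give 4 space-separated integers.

Answer: 4 5 8 7

Derivation:
I0 add r4: issue@1 deps=(None,None) exec_start@1 write@4
I1 mul r4: issue@2 deps=(None,None) exec_start@2 write@5
I2 add r3: issue@3 deps=(None,1) exec_start@5 write@8
I3 mul r4: issue@4 deps=(None,None) exec_start@4 write@7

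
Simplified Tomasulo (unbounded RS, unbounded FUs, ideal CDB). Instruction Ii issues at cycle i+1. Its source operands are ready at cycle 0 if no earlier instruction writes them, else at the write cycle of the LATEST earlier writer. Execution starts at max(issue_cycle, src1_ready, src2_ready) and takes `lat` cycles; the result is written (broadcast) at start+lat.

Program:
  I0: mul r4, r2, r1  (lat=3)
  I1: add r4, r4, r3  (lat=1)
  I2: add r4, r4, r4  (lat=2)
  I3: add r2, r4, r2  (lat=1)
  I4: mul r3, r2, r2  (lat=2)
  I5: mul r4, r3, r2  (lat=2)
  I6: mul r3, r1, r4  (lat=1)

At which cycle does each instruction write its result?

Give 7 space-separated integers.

I0 mul r4: issue@1 deps=(None,None) exec_start@1 write@4
I1 add r4: issue@2 deps=(0,None) exec_start@4 write@5
I2 add r4: issue@3 deps=(1,1) exec_start@5 write@7
I3 add r2: issue@4 deps=(2,None) exec_start@7 write@8
I4 mul r3: issue@5 deps=(3,3) exec_start@8 write@10
I5 mul r4: issue@6 deps=(4,3) exec_start@10 write@12
I6 mul r3: issue@7 deps=(None,5) exec_start@12 write@13

Answer: 4 5 7 8 10 12 13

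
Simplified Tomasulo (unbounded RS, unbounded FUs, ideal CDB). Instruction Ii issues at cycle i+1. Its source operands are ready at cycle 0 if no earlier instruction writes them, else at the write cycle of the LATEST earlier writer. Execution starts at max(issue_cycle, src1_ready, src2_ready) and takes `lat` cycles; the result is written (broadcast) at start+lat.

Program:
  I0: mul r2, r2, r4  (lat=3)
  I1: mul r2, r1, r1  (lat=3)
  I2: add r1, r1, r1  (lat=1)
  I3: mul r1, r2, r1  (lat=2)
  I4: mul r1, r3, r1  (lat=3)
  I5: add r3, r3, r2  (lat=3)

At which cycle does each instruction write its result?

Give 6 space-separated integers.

I0 mul r2: issue@1 deps=(None,None) exec_start@1 write@4
I1 mul r2: issue@2 deps=(None,None) exec_start@2 write@5
I2 add r1: issue@3 deps=(None,None) exec_start@3 write@4
I3 mul r1: issue@4 deps=(1,2) exec_start@5 write@7
I4 mul r1: issue@5 deps=(None,3) exec_start@7 write@10
I5 add r3: issue@6 deps=(None,1) exec_start@6 write@9

Answer: 4 5 4 7 10 9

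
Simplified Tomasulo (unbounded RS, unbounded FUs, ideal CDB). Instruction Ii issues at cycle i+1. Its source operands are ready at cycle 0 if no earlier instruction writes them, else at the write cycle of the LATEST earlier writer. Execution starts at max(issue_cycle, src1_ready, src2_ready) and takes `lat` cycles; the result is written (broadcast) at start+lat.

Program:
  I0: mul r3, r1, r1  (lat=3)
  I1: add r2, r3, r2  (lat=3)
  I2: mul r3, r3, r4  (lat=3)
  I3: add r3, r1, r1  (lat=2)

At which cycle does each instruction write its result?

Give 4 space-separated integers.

Answer: 4 7 7 6

Derivation:
I0 mul r3: issue@1 deps=(None,None) exec_start@1 write@4
I1 add r2: issue@2 deps=(0,None) exec_start@4 write@7
I2 mul r3: issue@3 deps=(0,None) exec_start@4 write@7
I3 add r3: issue@4 deps=(None,None) exec_start@4 write@6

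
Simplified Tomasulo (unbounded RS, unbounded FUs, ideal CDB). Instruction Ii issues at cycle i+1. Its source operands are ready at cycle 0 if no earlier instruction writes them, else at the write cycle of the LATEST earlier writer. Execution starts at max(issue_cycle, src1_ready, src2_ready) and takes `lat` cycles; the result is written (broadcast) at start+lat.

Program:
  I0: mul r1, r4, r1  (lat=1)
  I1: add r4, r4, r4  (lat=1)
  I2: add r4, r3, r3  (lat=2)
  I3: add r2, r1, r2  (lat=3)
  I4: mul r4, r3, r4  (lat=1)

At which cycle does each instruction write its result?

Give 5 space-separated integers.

Answer: 2 3 5 7 6

Derivation:
I0 mul r1: issue@1 deps=(None,None) exec_start@1 write@2
I1 add r4: issue@2 deps=(None,None) exec_start@2 write@3
I2 add r4: issue@3 deps=(None,None) exec_start@3 write@5
I3 add r2: issue@4 deps=(0,None) exec_start@4 write@7
I4 mul r4: issue@5 deps=(None,2) exec_start@5 write@6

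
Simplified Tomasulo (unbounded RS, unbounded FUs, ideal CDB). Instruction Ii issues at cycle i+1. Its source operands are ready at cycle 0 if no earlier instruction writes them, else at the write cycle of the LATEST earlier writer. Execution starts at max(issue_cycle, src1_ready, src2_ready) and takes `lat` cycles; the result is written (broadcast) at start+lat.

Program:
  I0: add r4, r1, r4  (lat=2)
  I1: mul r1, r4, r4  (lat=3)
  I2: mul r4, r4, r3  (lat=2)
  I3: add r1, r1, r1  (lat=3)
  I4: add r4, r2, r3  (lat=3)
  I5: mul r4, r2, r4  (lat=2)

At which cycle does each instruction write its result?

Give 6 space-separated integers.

I0 add r4: issue@1 deps=(None,None) exec_start@1 write@3
I1 mul r1: issue@2 deps=(0,0) exec_start@3 write@6
I2 mul r4: issue@3 deps=(0,None) exec_start@3 write@5
I3 add r1: issue@4 deps=(1,1) exec_start@6 write@9
I4 add r4: issue@5 deps=(None,None) exec_start@5 write@8
I5 mul r4: issue@6 deps=(None,4) exec_start@8 write@10

Answer: 3 6 5 9 8 10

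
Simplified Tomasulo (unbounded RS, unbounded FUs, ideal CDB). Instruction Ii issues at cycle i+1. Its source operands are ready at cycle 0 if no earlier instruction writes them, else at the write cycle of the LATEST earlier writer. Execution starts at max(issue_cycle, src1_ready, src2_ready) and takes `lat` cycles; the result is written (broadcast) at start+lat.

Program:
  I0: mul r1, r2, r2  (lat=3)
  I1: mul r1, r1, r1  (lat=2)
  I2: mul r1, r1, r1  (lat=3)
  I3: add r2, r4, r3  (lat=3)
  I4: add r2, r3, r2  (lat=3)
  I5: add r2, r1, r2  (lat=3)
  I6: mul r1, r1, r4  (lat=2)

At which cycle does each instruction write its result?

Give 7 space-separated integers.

I0 mul r1: issue@1 deps=(None,None) exec_start@1 write@4
I1 mul r1: issue@2 deps=(0,0) exec_start@4 write@6
I2 mul r1: issue@3 deps=(1,1) exec_start@6 write@9
I3 add r2: issue@4 deps=(None,None) exec_start@4 write@7
I4 add r2: issue@5 deps=(None,3) exec_start@7 write@10
I5 add r2: issue@6 deps=(2,4) exec_start@10 write@13
I6 mul r1: issue@7 deps=(2,None) exec_start@9 write@11

Answer: 4 6 9 7 10 13 11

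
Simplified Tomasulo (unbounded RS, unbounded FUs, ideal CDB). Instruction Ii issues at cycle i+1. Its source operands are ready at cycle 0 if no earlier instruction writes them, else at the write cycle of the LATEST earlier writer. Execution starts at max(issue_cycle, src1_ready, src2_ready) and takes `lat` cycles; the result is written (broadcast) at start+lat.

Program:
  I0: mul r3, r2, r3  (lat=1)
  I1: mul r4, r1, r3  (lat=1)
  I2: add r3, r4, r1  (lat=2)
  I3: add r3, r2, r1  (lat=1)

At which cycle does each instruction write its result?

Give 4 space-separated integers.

I0 mul r3: issue@1 deps=(None,None) exec_start@1 write@2
I1 mul r4: issue@2 deps=(None,0) exec_start@2 write@3
I2 add r3: issue@3 deps=(1,None) exec_start@3 write@5
I3 add r3: issue@4 deps=(None,None) exec_start@4 write@5

Answer: 2 3 5 5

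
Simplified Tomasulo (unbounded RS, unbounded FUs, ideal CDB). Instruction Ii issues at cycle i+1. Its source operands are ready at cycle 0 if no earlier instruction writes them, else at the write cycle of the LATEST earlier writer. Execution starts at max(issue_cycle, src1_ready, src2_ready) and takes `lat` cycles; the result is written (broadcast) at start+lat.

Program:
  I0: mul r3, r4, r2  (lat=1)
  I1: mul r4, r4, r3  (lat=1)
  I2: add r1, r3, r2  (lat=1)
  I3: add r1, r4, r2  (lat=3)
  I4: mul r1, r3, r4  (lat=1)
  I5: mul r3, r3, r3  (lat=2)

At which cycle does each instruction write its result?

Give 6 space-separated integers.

I0 mul r3: issue@1 deps=(None,None) exec_start@1 write@2
I1 mul r4: issue@2 deps=(None,0) exec_start@2 write@3
I2 add r1: issue@3 deps=(0,None) exec_start@3 write@4
I3 add r1: issue@4 deps=(1,None) exec_start@4 write@7
I4 mul r1: issue@5 deps=(0,1) exec_start@5 write@6
I5 mul r3: issue@6 deps=(0,0) exec_start@6 write@8

Answer: 2 3 4 7 6 8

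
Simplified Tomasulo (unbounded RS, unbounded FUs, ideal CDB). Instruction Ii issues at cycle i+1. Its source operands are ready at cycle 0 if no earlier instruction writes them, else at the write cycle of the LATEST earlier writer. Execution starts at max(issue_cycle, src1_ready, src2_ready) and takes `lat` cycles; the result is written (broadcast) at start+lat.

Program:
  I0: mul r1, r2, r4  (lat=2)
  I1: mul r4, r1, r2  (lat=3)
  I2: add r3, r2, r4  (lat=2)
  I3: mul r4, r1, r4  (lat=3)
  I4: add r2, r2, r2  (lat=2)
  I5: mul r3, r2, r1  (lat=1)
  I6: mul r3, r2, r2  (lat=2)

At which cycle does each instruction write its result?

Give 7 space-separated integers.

I0 mul r1: issue@1 deps=(None,None) exec_start@1 write@3
I1 mul r4: issue@2 deps=(0,None) exec_start@3 write@6
I2 add r3: issue@3 deps=(None,1) exec_start@6 write@8
I3 mul r4: issue@4 deps=(0,1) exec_start@6 write@9
I4 add r2: issue@5 deps=(None,None) exec_start@5 write@7
I5 mul r3: issue@6 deps=(4,0) exec_start@7 write@8
I6 mul r3: issue@7 deps=(4,4) exec_start@7 write@9

Answer: 3 6 8 9 7 8 9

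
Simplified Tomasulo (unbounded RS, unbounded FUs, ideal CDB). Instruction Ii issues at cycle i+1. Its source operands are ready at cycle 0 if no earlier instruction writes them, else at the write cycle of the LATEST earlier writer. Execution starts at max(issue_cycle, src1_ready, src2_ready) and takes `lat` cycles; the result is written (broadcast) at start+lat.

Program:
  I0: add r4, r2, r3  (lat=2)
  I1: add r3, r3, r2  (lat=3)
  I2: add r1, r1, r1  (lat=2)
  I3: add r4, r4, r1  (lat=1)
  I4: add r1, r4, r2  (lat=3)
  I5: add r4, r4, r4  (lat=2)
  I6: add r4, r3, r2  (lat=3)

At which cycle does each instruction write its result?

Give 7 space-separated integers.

Answer: 3 5 5 6 9 8 10

Derivation:
I0 add r4: issue@1 deps=(None,None) exec_start@1 write@3
I1 add r3: issue@2 deps=(None,None) exec_start@2 write@5
I2 add r1: issue@3 deps=(None,None) exec_start@3 write@5
I3 add r4: issue@4 deps=(0,2) exec_start@5 write@6
I4 add r1: issue@5 deps=(3,None) exec_start@6 write@9
I5 add r4: issue@6 deps=(3,3) exec_start@6 write@8
I6 add r4: issue@7 deps=(1,None) exec_start@7 write@10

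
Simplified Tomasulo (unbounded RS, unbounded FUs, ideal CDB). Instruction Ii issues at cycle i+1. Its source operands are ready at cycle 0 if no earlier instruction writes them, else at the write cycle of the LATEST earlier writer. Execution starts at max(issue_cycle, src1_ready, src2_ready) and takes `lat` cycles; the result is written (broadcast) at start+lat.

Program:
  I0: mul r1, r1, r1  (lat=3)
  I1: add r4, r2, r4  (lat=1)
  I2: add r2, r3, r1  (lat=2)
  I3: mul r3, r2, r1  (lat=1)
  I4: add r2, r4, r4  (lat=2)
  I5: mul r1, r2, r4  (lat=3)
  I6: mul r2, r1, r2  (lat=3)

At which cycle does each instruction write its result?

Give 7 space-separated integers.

I0 mul r1: issue@1 deps=(None,None) exec_start@1 write@4
I1 add r4: issue@2 deps=(None,None) exec_start@2 write@3
I2 add r2: issue@3 deps=(None,0) exec_start@4 write@6
I3 mul r3: issue@4 deps=(2,0) exec_start@6 write@7
I4 add r2: issue@5 deps=(1,1) exec_start@5 write@7
I5 mul r1: issue@6 deps=(4,1) exec_start@7 write@10
I6 mul r2: issue@7 deps=(5,4) exec_start@10 write@13

Answer: 4 3 6 7 7 10 13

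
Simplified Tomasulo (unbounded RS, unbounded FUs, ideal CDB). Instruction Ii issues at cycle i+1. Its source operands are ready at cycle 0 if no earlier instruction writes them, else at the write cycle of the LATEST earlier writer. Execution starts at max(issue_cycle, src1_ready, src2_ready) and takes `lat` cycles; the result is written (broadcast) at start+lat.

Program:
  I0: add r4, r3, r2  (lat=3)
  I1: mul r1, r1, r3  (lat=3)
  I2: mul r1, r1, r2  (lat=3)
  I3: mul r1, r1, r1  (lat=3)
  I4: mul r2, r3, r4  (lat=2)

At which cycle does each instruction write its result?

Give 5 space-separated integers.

Answer: 4 5 8 11 7

Derivation:
I0 add r4: issue@1 deps=(None,None) exec_start@1 write@4
I1 mul r1: issue@2 deps=(None,None) exec_start@2 write@5
I2 mul r1: issue@3 deps=(1,None) exec_start@5 write@8
I3 mul r1: issue@4 deps=(2,2) exec_start@8 write@11
I4 mul r2: issue@5 deps=(None,0) exec_start@5 write@7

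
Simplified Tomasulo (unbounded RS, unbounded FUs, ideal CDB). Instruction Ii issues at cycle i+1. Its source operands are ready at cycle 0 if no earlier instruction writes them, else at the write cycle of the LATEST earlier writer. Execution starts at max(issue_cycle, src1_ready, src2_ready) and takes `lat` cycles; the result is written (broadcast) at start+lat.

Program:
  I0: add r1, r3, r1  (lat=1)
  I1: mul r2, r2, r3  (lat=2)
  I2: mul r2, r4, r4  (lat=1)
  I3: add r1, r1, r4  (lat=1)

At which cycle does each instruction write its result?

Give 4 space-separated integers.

Answer: 2 4 4 5

Derivation:
I0 add r1: issue@1 deps=(None,None) exec_start@1 write@2
I1 mul r2: issue@2 deps=(None,None) exec_start@2 write@4
I2 mul r2: issue@3 deps=(None,None) exec_start@3 write@4
I3 add r1: issue@4 deps=(0,None) exec_start@4 write@5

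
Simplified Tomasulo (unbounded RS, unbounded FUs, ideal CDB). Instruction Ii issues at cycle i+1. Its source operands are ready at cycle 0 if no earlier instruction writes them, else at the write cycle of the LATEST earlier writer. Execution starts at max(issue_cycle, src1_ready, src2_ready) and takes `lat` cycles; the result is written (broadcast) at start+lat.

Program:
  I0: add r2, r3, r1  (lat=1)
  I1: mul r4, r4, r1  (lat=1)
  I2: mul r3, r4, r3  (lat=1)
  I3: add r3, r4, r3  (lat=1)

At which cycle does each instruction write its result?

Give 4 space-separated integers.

Answer: 2 3 4 5

Derivation:
I0 add r2: issue@1 deps=(None,None) exec_start@1 write@2
I1 mul r4: issue@2 deps=(None,None) exec_start@2 write@3
I2 mul r3: issue@3 deps=(1,None) exec_start@3 write@4
I3 add r3: issue@4 deps=(1,2) exec_start@4 write@5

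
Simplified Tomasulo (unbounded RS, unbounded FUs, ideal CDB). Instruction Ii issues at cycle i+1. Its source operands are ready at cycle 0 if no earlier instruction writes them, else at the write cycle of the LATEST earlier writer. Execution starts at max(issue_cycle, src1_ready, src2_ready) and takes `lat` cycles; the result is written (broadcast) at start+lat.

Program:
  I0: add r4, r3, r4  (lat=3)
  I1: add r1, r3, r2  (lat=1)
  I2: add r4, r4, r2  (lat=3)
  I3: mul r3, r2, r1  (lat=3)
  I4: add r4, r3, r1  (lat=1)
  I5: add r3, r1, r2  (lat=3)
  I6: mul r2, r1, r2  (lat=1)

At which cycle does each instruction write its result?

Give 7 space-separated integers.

Answer: 4 3 7 7 8 9 8

Derivation:
I0 add r4: issue@1 deps=(None,None) exec_start@1 write@4
I1 add r1: issue@2 deps=(None,None) exec_start@2 write@3
I2 add r4: issue@3 deps=(0,None) exec_start@4 write@7
I3 mul r3: issue@4 deps=(None,1) exec_start@4 write@7
I4 add r4: issue@5 deps=(3,1) exec_start@7 write@8
I5 add r3: issue@6 deps=(1,None) exec_start@6 write@9
I6 mul r2: issue@7 deps=(1,None) exec_start@7 write@8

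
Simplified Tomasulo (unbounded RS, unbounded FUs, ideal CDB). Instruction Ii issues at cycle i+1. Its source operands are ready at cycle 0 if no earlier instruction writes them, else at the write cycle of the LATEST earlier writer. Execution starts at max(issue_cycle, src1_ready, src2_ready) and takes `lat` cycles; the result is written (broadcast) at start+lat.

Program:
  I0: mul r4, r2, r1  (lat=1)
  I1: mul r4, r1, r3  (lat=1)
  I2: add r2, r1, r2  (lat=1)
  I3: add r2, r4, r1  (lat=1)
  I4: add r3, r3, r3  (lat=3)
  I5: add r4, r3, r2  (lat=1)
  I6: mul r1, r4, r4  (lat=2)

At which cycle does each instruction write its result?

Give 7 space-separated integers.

Answer: 2 3 4 5 8 9 11

Derivation:
I0 mul r4: issue@1 deps=(None,None) exec_start@1 write@2
I1 mul r4: issue@2 deps=(None,None) exec_start@2 write@3
I2 add r2: issue@3 deps=(None,None) exec_start@3 write@4
I3 add r2: issue@4 deps=(1,None) exec_start@4 write@5
I4 add r3: issue@5 deps=(None,None) exec_start@5 write@8
I5 add r4: issue@6 deps=(4,3) exec_start@8 write@9
I6 mul r1: issue@7 deps=(5,5) exec_start@9 write@11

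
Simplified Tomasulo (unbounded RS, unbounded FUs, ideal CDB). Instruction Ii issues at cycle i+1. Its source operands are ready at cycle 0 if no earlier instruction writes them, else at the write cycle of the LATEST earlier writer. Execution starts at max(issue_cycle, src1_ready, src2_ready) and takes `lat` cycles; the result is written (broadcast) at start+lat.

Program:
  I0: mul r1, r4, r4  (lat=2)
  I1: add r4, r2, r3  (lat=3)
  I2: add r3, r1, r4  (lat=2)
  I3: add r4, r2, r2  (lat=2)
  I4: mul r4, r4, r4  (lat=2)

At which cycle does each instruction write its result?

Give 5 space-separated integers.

Answer: 3 5 7 6 8

Derivation:
I0 mul r1: issue@1 deps=(None,None) exec_start@1 write@3
I1 add r4: issue@2 deps=(None,None) exec_start@2 write@5
I2 add r3: issue@3 deps=(0,1) exec_start@5 write@7
I3 add r4: issue@4 deps=(None,None) exec_start@4 write@6
I4 mul r4: issue@5 deps=(3,3) exec_start@6 write@8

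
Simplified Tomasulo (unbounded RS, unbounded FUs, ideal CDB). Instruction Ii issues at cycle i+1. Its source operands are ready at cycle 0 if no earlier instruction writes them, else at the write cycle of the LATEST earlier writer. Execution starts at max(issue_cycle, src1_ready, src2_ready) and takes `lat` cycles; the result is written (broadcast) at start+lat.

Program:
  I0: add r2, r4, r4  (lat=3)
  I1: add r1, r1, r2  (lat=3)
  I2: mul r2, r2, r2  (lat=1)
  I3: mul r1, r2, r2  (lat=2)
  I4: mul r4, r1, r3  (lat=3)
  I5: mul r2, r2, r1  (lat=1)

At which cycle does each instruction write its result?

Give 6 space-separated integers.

I0 add r2: issue@1 deps=(None,None) exec_start@1 write@4
I1 add r1: issue@2 deps=(None,0) exec_start@4 write@7
I2 mul r2: issue@3 deps=(0,0) exec_start@4 write@5
I3 mul r1: issue@4 deps=(2,2) exec_start@5 write@7
I4 mul r4: issue@5 deps=(3,None) exec_start@7 write@10
I5 mul r2: issue@6 deps=(2,3) exec_start@7 write@8

Answer: 4 7 5 7 10 8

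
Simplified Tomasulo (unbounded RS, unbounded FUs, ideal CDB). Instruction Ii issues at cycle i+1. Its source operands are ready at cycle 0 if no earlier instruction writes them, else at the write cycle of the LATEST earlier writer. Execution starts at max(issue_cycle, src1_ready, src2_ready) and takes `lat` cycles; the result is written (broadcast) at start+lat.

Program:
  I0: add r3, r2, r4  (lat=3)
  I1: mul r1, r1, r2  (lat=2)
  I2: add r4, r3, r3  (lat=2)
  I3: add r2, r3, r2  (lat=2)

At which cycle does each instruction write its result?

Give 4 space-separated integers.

Answer: 4 4 6 6

Derivation:
I0 add r3: issue@1 deps=(None,None) exec_start@1 write@4
I1 mul r1: issue@2 deps=(None,None) exec_start@2 write@4
I2 add r4: issue@3 deps=(0,0) exec_start@4 write@6
I3 add r2: issue@4 deps=(0,None) exec_start@4 write@6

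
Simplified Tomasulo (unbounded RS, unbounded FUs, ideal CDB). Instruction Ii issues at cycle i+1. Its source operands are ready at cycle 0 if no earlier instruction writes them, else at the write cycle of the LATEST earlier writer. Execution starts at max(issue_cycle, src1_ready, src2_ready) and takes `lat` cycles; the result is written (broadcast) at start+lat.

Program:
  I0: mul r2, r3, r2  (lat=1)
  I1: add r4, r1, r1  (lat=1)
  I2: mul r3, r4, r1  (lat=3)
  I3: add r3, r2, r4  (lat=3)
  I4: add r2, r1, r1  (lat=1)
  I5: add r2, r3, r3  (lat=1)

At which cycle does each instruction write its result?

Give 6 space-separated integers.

I0 mul r2: issue@1 deps=(None,None) exec_start@1 write@2
I1 add r4: issue@2 deps=(None,None) exec_start@2 write@3
I2 mul r3: issue@3 deps=(1,None) exec_start@3 write@6
I3 add r3: issue@4 deps=(0,1) exec_start@4 write@7
I4 add r2: issue@5 deps=(None,None) exec_start@5 write@6
I5 add r2: issue@6 deps=(3,3) exec_start@7 write@8

Answer: 2 3 6 7 6 8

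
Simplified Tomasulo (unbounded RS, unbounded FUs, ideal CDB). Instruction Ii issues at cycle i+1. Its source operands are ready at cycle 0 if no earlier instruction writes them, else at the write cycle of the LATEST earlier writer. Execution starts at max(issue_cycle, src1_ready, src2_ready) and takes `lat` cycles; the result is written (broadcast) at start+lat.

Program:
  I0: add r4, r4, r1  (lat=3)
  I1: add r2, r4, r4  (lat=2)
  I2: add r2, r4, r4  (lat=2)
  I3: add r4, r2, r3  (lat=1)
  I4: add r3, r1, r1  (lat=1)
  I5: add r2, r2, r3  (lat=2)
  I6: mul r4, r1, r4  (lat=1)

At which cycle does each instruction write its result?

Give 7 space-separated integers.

I0 add r4: issue@1 deps=(None,None) exec_start@1 write@4
I1 add r2: issue@2 deps=(0,0) exec_start@4 write@6
I2 add r2: issue@3 deps=(0,0) exec_start@4 write@6
I3 add r4: issue@4 deps=(2,None) exec_start@6 write@7
I4 add r3: issue@5 deps=(None,None) exec_start@5 write@6
I5 add r2: issue@6 deps=(2,4) exec_start@6 write@8
I6 mul r4: issue@7 deps=(None,3) exec_start@7 write@8

Answer: 4 6 6 7 6 8 8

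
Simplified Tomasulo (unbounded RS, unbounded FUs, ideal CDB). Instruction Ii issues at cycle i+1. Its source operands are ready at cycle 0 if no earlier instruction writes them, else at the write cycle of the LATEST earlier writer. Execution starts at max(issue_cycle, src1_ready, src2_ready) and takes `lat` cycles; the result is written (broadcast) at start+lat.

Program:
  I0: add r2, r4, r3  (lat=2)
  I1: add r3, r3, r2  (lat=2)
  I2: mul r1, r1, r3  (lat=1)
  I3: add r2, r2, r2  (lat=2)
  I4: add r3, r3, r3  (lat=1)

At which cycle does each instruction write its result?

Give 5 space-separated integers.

I0 add r2: issue@1 deps=(None,None) exec_start@1 write@3
I1 add r3: issue@2 deps=(None,0) exec_start@3 write@5
I2 mul r1: issue@3 deps=(None,1) exec_start@5 write@6
I3 add r2: issue@4 deps=(0,0) exec_start@4 write@6
I4 add r3: issue@5 deps=(1,1) exec_start@5 write@6

Answer: 3 5 6 6 6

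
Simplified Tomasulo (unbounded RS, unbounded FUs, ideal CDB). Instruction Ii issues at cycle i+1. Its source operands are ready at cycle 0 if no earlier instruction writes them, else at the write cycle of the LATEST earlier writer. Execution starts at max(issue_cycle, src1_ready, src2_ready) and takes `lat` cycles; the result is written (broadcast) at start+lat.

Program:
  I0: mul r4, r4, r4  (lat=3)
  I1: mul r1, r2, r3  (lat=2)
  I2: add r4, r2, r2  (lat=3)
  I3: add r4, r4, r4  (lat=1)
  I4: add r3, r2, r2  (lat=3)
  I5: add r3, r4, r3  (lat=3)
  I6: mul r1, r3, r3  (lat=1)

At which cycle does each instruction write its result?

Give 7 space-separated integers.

Answer: 4 4 6 7 8 11 12

Derivation:
I0 mul r4: issue@1 deps=(None,None) exec_start@1 write@4
I1 mul r1: issue@2 deps=(None,None) exec_start@2 write@4
I2 add r4: issue@3 deps=(None,None) exec_start@3 write@6
I3 add r4: issue@4 deps=(2,2) exec_start@6 write@7
I4 add r3: issue@5 deps=(None,None) exec_start@5 write@8
I5 add r3: issue@6 deps=(3,4) exec_start@8 write@11
I6 mul r1: issue@7 deps=(5,5) exec_start@11 write@12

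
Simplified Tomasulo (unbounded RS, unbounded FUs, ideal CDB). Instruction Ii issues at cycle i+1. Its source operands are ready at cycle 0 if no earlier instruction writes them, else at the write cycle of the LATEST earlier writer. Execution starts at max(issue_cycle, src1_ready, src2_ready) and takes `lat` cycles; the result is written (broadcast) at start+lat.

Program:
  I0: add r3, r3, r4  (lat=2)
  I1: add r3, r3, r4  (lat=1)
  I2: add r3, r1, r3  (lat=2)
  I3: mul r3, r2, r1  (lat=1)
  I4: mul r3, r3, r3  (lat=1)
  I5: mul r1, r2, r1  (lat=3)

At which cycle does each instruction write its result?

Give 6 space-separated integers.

Answer: 3 4 6 5 6 9

Derivation:
I0 add r3: issue@1 deps=(None,None) exec_start@1 write@3
I1 add r3: issue@2 deps=(0,None) exec_start@3 write@4
I2 add r3: issue@3 deps=(None,1) exec_start@4 write@6
I3 mul r3: issue@4 deps=(None,None) exec_start@4 write@5
I4 mul r3: issue@5 deps=(3,3) exec_start@5 write@6
I5 mul r1: issue@6 deps=(None,None) exec_start@6 write@9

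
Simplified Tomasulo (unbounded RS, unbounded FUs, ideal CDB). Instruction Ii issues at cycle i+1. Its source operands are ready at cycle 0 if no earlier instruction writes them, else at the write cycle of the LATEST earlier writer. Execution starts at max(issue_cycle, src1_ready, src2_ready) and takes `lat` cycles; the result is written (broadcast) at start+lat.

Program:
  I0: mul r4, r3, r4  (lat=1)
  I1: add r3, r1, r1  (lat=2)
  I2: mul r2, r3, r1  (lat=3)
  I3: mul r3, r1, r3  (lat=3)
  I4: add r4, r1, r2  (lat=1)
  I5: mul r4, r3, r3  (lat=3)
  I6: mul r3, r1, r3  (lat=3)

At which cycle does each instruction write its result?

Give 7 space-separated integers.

I0 mul r4: issue@1 deps=(None,None) exec_start@1 write@2
I1 add r3: issue@2 deps=(None,None) exec_start@2 write@4
I2 mul r2: issue@3 deps=(1,None) exec_start@4 write@7
I3 mul r3: issue@4 deps=(None,1) exec_start@4 write@7
I4 add r4: issue@5 deps=(None,2) exec_start@7 write@8
I5 mul r4: issue@6 deps=(3,3) exec_start@7 write@10
I6 mul r3: issue@7 deps=(None,3) exec_start@7 write@10

Answer: 2 4 7 7 8 10 10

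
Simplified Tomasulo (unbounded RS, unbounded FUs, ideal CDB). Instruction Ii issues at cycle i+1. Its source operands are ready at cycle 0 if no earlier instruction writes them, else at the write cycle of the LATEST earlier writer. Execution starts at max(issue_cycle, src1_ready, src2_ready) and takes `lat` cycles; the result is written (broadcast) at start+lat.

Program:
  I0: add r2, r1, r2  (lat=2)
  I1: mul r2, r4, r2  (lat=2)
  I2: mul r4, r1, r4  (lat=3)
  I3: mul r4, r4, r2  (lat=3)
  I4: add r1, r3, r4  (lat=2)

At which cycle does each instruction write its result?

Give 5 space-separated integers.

I0 add r2: issue@1 deps=(None,None) exec_start@1 write@3
I1 mul r2: issue@2 deps=(None,0) exec_start@3 write@5
I2 mul r4: issue@3 deps=(None,None) exec_start@3 write@6
I3 mul r4: issue@4 deps=(2,1) exec_start@6 write@9
I4 add r1: issue@5 deps=(None,3) exec_start@9 write@11

Answer: 3 5 6 9 11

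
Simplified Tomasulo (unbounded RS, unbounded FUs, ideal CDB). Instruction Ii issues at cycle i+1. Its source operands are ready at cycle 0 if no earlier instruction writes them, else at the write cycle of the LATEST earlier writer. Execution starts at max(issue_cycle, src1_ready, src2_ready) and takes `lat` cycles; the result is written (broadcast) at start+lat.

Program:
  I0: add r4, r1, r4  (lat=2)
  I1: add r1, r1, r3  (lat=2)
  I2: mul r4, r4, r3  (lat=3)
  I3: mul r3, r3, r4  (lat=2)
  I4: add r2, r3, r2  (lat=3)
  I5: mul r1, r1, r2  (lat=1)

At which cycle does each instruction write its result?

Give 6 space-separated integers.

Answer: 3 4 6 8 11 12

Derivation:
I0 add r4: issue@1 deps=(None,None) exec_start@1 write@3
I1 add r1: issue@2 deps=(None,None) exec_start@2 write@4
I2 mul r4: issue@3 deps=(0,None) exec_start@3 write@6
I3 mul r3: issue@4 deps=(None,2) exec_start@6 write@8
I4 add r2: issue@5 deps=(3,None) exec_start@8 write@11
I5 mul r1: issue@6 deps=(1,4) exec_start@11 write@12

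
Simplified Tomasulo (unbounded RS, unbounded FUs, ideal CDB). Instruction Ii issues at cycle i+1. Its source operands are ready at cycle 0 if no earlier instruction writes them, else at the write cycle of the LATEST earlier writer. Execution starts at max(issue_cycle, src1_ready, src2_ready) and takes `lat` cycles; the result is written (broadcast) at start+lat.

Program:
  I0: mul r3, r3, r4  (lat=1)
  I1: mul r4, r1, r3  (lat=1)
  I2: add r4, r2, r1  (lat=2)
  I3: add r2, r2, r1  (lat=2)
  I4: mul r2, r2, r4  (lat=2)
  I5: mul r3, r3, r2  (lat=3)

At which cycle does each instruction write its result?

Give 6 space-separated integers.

I0 mul r3: issue@1 deps=(None,None) exec_start@1 write@2
I1 mul r4: issue@2 deps=(None,0) exec_start@2 write@3
I2 add r4: issue@3 deps=(None,None) exec_start@3 write@5
I3 add r2: issue@4 deps=(None,None) exec_start@4 write@6
I4 mul r2: issue@5 deps=(3,2) exec_start@6 write@8
I5 mul r3: issue@6 deps=(0,4) exec_start@8 write@11

Answer: 2 3 5 6 8 11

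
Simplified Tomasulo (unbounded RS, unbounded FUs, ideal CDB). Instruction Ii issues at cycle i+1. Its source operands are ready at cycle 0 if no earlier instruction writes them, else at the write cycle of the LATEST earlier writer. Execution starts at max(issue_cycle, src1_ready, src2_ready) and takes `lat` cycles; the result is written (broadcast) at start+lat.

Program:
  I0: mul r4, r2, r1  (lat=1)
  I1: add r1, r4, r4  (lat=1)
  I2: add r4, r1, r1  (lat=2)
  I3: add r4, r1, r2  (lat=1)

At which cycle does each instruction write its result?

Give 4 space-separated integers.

Answer: 2 3 5 5

Derivation:
I0 mul r4: issue@1 deps=(None,None) exec_start@1 write@2
I1 add r1: issue@2 deps=(0,0) exec_start@2 write@3
I2 add r4: issue@3 deps=(1,1) exec_start@3 write@5
I3 add r4: issue@4 deps=(1,None) exec_start@4 write@5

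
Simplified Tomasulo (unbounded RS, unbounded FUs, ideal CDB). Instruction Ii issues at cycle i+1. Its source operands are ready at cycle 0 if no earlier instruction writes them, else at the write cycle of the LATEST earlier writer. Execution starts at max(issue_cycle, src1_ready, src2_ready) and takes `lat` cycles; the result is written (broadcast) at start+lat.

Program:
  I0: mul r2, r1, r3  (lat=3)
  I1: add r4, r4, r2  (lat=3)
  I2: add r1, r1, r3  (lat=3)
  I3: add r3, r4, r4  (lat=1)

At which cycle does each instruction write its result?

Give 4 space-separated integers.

Answer: 4 7 6 8

Derivation:
I0 mul r2: issue@1 deps=(None,None) exec_start@1 write@4
I1 add r4: issue@2 deps=(None,0) exec_start@4 write@7
I2 add r1: issue@3 deps=(None,None) exec_start@3 write@6
I3 add r3: issue@4 deps=(1,1) exec_start@7 write@8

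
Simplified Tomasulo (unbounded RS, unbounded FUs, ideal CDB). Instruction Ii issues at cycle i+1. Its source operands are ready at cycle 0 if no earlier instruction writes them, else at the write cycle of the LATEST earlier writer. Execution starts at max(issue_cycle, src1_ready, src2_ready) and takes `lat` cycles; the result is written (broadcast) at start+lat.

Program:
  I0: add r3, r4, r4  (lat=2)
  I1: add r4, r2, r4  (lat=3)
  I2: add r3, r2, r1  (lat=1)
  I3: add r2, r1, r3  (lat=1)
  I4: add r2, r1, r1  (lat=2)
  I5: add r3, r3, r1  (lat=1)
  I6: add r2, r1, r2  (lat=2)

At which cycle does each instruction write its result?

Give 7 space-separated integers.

I0 add r3: issue@1 deps=(None,None) exec_start@1 write@3
I1 add r4: issue@2 deps=(None,None) exec_start@2 write@5
I2 add r3: issue@3 deps=(None,None) exec_start@3 write@4
I3 add r2: issue@4 deps=(None,2) exec_start@4 write@5
I4 add r2: issue@5 deps=(None,None) exec_start@5 write@7
I5 add r3: issue@6 deps=(2,None) exec_start@6 write@7
I6 add r2: issue@7 deps=(None,4) exec_start@7 write@9

Answer: 3 5 4 5 7 7 9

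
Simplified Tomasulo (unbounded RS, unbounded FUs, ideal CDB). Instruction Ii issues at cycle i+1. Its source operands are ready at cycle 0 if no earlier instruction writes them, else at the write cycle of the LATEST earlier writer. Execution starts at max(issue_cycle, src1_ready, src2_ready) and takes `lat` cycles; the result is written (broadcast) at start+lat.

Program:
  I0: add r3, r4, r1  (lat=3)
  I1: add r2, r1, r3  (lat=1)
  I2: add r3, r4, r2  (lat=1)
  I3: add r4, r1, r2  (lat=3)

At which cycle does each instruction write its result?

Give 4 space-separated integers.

Answer: 4 5 6 8

Derivation:
I0 add r3: issue@1 deps=(None,None) exec_start@1 write@4
I1 add r2: issue@2 deps=(None,0) exec_start@4 write@5
I2 add r3: issue@3 deps=(None,1) exec_start@5 write@6
I3 add r4: issue@4 deps=(None,1) exec_start@5 write@8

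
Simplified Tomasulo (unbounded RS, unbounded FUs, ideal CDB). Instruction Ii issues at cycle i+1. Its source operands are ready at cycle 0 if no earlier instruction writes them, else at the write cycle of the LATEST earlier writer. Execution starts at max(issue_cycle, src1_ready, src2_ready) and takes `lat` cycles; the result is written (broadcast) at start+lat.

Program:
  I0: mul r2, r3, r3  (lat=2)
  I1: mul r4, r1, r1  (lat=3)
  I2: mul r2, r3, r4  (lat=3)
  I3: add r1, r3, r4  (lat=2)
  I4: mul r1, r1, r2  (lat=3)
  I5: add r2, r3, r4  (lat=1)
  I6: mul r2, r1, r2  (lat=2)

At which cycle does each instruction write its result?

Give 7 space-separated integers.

Answer: 3 5 8 7 11 7 13

Derivation:
I0 mul r2: issue@1 deps=(None,None) exec_start@1 write@3
I1 mul r4: issue@2 deps=(None,None) exec_start@2 write@5
I2 mul r2: issue@3 deps=(None,1) exec_start@5 write@8
I3 add r1: issue@4 deps=(None,1) exec_start@5 write@7
I4 mul r1: issue@5 deps=(3,2) exec_start@8 write@11
I5 add r2: issue@6 deps=(None,1) exec_start@6 write@7
I6 mul r2: issue@7 deps=(4,5) exec_start@11 write@13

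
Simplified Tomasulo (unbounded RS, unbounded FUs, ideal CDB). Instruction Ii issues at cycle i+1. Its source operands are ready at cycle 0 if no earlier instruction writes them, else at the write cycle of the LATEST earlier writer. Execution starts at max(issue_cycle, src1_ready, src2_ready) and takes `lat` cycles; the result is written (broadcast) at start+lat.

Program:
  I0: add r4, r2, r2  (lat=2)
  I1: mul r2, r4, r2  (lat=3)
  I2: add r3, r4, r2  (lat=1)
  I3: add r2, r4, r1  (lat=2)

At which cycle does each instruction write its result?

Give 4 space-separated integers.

I0 add r4: issue@1 deps=(None,None) exec_start@1 write@3
I1 mul r2: issue@2 deps=(0,None) exec_start@3 write@6
I2 add r3: issue@3 deps=(0,1) exec_start@6 write@7
I3 add r2: issue@4 deps=(0,None) exec_start@4 write@6

Answer: 3 6 7 6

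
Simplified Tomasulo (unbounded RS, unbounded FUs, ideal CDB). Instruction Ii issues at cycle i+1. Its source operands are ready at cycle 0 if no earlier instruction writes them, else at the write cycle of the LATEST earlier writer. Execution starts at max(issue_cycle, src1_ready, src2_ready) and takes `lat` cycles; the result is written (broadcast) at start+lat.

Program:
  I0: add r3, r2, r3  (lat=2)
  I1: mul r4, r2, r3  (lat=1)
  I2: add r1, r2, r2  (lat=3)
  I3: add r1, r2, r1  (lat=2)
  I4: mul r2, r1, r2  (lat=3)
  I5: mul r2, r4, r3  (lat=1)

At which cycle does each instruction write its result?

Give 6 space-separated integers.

I0 add r3: issue@1 deps=(None,None) exec_start@1 write@3
I1 mul r4: issue@2 deps=(None,0) exec_start@3 write@4
I2 add r1: issue@3 deps=(None,None) exec_start@3 write@6
I3 add r1: issue@4 deps=(None,2) exec_start@6 write@8
I4 mul r2: issue@5 deps=(3,None) exec_start@8 write@11
I5 mul r2: issue@6 deps=(1,0) exec_start@6 write@7

Answer: 3 4 6 8 11 7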